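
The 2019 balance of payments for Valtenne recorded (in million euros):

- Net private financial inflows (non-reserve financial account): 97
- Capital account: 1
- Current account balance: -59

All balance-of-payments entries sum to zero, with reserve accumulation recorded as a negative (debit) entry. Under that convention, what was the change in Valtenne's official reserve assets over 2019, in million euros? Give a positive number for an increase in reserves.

Official reserve transactions balance = -((-59) + 1 + 97) = -39
An accumulation of reserves is recorded as a debit (negative entry), so the change in the stock of reserves is the negative of that balance.
Change in official reserves = -(-39) = 39

39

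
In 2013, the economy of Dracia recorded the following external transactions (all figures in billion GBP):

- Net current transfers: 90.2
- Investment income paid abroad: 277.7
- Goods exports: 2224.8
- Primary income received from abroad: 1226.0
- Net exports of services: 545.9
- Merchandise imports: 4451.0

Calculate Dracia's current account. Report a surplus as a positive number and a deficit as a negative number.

-641.8

Goods balance = 2224.8 - 4451.0 = -2226.2
Services balance = 545.9
Trade balance (goods + services) = -2226.2 + 545.9 = -1680.3
Net primary income = 1226.0 - 277.7 = 948.3
Net secondary income = 90.2
Current account = -1680.3 + 948.3 + 90.2 = -641.8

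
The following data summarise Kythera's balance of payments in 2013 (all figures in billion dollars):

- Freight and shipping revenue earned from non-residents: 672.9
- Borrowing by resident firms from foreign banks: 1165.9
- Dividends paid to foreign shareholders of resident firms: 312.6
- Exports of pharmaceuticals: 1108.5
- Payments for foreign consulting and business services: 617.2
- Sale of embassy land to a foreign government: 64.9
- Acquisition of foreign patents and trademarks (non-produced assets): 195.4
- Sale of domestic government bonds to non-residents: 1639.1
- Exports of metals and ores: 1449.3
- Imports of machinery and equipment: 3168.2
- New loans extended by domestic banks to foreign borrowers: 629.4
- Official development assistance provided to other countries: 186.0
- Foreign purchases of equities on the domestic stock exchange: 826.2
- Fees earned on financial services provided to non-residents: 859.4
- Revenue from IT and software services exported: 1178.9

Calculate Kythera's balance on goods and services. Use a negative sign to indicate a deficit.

Goods: 1449.3 - 3168.2 + 1108.5 = -610.4
Services: 859.4 + 1178.9 - 617.2 + 672.9 = 2094.0
Trade balance = -610.4 + 2094.0 = 1483.6
(Excluded from the trade balance — financial account: borrowing by resident firms from foreign banks 1165.9, sale of domestic government bonds to non-residents 1639.1, new loans extended by domestic banks to foreign borrowers 629.4, foreign purchases of equities on the domestic stock exchange 826.2; primary income: dividends paid to foreign shareholders of resident firms 312.6; capital account: sale of embassy land to a foreign government 64.9, acquisition of foreign patents and trademarks (non-produced assets) 195.4; secondary income: official development assistance provided to other countries 186.0.)

1483.6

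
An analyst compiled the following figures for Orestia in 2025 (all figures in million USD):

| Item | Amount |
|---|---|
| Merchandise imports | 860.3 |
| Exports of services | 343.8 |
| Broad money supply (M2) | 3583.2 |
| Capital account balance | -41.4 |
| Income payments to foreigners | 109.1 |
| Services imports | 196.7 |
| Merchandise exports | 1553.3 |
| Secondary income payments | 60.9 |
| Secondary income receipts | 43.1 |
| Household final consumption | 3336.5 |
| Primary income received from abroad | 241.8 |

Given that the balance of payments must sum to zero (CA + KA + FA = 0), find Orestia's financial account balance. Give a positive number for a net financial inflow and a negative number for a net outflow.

Goods balance = 1553.3 - 860.3 = 693.0
Services balance = 343.8 - 196.7 = 147.1
Trade balance (goods + services) = 693.0 + 147.1 = 840.1
Net primary income = 241.8 - 109.1 = 132.7
Net secondary income = 43.1 - 60.9 = -17.8
Current account = 840.1 + 132.7 + (-17.8) = 955.0
Financial account = -(955.0 + (-41.4)) = -913.6

-913.6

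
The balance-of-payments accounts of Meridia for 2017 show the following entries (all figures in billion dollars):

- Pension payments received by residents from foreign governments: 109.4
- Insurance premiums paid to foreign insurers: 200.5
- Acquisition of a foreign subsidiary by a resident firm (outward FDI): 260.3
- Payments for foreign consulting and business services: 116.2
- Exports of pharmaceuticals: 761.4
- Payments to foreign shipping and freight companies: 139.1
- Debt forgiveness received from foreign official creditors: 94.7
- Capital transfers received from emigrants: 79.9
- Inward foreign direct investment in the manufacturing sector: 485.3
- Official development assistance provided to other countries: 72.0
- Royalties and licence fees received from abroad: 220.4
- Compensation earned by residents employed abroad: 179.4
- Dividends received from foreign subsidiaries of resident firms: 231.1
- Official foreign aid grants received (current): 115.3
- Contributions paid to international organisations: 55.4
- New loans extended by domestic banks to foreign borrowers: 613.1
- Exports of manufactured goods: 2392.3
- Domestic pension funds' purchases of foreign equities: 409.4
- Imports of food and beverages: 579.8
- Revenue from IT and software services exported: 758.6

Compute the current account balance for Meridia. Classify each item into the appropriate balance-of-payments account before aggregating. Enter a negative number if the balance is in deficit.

Goods: -579.8 + 761.4 + 2392.3 = 2573.9
Services: 220.4 - 116.2 - 200.5 + 758.6 - 139.1 = 523.2
Primary income: 179.4 + 231.1 = 410.5
Secondary income: -55.4 + 115.3 - 72.0 + 109.4 = 97.3
Current account = 2573.9 + 523.2 + 410.5 + 97.3 = 3604.9
(Excluded from the current account — financial account: acquisition of a foreign subsidiary by a resident firm (outward FDI) 260.3, inward foreign direct investment in the manufacturing sector 485.3, new loans extended by domestic banks to foreign borrowers 613.1, domestic pension funds' purchases of foreign equities 409.4; capital account: debt forgiveness received from foreign official creditors 94.7, capital transfers received from emigrants 79.9.)

3604.9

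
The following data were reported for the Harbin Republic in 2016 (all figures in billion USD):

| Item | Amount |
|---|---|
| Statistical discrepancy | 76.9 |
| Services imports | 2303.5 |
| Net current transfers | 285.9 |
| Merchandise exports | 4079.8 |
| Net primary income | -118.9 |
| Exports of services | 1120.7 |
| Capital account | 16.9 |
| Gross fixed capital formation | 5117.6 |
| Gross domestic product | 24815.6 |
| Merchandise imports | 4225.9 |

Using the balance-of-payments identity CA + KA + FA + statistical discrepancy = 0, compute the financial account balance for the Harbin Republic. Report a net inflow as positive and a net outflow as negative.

Goods balance = 4079.8 - 4225.9 = -146.1
Services balance = 1120.7 - 2303.5 = -1182.8
Trade balance (goods + services) = -146.1 + (-1182.8) = -1328.9
Net primary income = -118.9
Net secondary income = 285.9
Current account = -1328.9 + (-118.9) + 285.9 = -1161.9
Financial account = -(-1161.9 + 16.9 + 76.9) = 1068.1

1068.1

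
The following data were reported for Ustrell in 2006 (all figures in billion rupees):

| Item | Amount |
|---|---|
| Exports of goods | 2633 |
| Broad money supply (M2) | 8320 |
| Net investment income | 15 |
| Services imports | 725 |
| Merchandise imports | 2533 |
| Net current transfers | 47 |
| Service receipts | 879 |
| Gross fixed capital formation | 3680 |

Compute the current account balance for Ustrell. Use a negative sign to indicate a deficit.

316

Goods balance = 2633 - 2533 = 100
Services balance = 879 - 725 = 154
Trade balance (goods + services) = 100 + 154 = 254
Net primary income = 15
Net secondary income = 47
Current account = 254 + 15 + 47 = 316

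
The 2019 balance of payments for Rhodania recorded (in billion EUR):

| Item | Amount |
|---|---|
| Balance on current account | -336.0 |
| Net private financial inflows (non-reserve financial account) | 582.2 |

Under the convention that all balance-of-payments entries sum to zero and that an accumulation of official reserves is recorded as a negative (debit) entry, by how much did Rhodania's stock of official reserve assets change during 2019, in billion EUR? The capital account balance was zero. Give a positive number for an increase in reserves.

Official reserve transactions balance = -((-336.0) + 582.2) = -246.2
An accumulation of reserves is recorded as a debit (negative entry), so the change in the stock of reserves is the negative of that balance.
Change in official reserves = -(-246.2) = 246.2

246.2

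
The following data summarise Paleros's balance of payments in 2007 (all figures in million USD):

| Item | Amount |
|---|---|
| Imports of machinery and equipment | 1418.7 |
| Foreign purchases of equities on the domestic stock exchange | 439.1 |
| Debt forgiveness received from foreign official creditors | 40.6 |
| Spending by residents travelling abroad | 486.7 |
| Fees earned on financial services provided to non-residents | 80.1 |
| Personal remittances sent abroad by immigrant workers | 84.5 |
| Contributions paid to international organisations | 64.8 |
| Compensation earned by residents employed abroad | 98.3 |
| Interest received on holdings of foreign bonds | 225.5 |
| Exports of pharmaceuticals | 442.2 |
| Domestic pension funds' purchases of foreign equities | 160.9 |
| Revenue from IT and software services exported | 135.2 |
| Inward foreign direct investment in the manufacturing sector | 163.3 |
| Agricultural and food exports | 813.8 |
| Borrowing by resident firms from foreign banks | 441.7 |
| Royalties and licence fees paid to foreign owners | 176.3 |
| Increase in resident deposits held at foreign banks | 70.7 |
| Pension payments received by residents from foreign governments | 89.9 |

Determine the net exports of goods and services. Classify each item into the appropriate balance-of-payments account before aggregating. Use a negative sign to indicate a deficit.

-610.4

Goods: 813.8 - 1418.7 + 442.2 = -162.7
Services: -176.3 - 486.7 + 135.2 + 80.1 = -447.7
Trade balance = -162.7 + (-447.7) = -610.4
(Excluded from the trade balance — financial account: foreign purchases of equities on the domestic stock exchange 439.1, domestic pension funds' purchases of foreign equities 160.9, inward foreign direct investment in the manufacturing sector 163.3, borrowing by resident firms from foreign banks 441.7, increase in resident deposits held at foreign banks 70.7; capital account: debt forgiveness received from foreign official creditors 40.6; secondary income: personal remittances sent abroad by immigrant workers 84.5, contributions paid to international organisations 64.8, pension payments received by residents from foreign governments 89.9; primary income: compensation earned by residents employed abroad 98.3, interest received on holdings of foreign bonds 225.5.)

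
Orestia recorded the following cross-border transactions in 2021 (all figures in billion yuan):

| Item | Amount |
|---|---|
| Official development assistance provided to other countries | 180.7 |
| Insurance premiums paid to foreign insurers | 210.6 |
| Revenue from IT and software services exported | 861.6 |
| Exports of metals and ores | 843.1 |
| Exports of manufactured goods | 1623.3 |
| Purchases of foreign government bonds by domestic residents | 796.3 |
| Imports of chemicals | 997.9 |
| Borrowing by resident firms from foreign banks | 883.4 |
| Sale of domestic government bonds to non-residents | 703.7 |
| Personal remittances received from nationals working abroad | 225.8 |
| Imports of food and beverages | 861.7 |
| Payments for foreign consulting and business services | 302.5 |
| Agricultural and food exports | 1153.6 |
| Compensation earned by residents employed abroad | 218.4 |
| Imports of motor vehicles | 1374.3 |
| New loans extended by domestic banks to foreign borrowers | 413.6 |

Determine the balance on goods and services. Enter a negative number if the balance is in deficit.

Goods: 843.1 + 1623.3 - 997.9 - 861.7 - 1374.3 + 1153.6 = 386.1
Services: -210.6 - 302.5 + 861.6 = 348.5
Trade balance = 386.1 + 348.5 = 734.6
(Excluded from the trade balance — secondary income: official development assistance provided to other countries 180.7, personal remittances received from nationals working abroad 225.8; financial account: purchases of foreign government bonds by domestic residents 796.3, borrowing by resident firms from foreign banks 883.4, sale of domestic government bonds to non-residents 703.7, new loans extended by domestic banks to foreign borrowers 413.6; primary income: compensation earned by residents employed abroad 218.4.)

734.6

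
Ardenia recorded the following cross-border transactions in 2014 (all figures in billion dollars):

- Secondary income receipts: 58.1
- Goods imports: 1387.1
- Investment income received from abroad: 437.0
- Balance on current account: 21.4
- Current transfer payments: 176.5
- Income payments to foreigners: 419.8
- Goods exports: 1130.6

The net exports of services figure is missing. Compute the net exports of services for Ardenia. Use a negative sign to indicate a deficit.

379.1

Current account = goods balance + services balance + net primary income + net secondary income
Sum of the known components = -357.7
Net exports of services = CA - (known components) = 21.4 - (-357.7) = 379.1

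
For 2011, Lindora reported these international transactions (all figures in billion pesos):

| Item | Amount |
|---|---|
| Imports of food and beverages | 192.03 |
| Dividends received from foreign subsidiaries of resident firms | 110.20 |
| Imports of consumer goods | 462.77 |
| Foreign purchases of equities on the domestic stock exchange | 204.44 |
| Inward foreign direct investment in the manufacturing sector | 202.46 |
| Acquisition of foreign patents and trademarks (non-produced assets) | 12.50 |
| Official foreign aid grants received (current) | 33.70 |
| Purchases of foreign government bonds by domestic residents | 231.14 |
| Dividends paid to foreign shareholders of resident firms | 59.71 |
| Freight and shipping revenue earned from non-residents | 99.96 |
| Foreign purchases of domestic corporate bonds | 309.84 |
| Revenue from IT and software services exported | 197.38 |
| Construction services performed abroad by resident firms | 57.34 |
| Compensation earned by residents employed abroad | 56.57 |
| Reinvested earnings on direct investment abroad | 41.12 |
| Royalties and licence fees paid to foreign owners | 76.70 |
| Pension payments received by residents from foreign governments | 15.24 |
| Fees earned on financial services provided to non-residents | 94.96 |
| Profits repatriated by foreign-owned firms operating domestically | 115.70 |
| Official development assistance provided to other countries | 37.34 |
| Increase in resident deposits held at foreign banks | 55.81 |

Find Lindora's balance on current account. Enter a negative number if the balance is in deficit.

-237.78

Goods: -192.03 - 462.77 = -654.80
Services: -76.70 + 57.34 + 197.38 + 99.96 + 94.96 = 372.94
Primary income: 56.57 + 110.20 - 115.70 + 41.12 - 59.71 = 32.48
Secondary income: 15.24 - 37.34 + 33.70 = 11.60
Current account = (-654.80) + 372.94 + 32.48 + 11.60 = -237.78
(Excluded from the current account — financial account: foreign purchases of equities on the domestic stock exchange 204.44, inward foreign direct investment in the manufacturing sector 202.46, purchases of foreign government bonds by domestic residents 231.14, foreign purchases of domestic corporate bonds 309.84, increase in resident deposits held at foreign banks 55.81; capital account: acquisition of foreign patents and trademarks (non-produced assets) 12.50.)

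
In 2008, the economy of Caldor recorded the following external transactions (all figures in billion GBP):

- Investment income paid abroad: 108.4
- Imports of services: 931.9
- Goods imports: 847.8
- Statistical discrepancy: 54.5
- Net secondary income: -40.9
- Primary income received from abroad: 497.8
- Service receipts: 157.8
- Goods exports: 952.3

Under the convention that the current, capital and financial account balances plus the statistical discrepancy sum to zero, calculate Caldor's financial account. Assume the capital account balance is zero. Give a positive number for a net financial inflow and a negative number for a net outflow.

Goods balance = 952.3 - 847.8 = 104.5
Services balance = 157.8 - 931.9 = -774.1
Trade balance (goods + services) = 104.5 + (-774.1) = -669.6
Net primary income = 497.8 - 108.4 = 389.4
Net secondary income = -40.9
Current account = -669.6 + 389.4 + (-40.9) = -321.1
Financial account = -(-321.1 + 54.5) = 266.6

266.6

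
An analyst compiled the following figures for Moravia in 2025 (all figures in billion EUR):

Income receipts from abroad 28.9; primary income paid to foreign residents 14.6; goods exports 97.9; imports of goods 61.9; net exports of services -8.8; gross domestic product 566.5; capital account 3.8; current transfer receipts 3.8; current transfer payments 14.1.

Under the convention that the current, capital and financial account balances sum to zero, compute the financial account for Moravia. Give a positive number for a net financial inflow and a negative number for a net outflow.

-35.0

Goods balance = 97.9 - 61.9 = 36.0
Services balance = -8.8
Trade balance (goods + services) = 36.0 + (-8.8) = 27.2
Net primary income = 28.9 - 14.6 = 14.3
Net secondary income = 3.8 - 14.1 = -10.3
Current account = 27.2 + 14.3 + (-10.3) = 31.2
Financial account = -(31.2 + 3.8) = -35.0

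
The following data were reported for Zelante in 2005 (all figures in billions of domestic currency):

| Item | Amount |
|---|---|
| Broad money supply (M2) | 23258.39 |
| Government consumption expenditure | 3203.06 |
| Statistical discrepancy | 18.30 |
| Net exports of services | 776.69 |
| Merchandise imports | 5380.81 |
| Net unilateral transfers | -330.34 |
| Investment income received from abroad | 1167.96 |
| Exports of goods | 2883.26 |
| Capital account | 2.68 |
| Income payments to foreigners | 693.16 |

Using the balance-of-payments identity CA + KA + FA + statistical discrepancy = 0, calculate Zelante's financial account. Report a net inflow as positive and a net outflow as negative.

1555.42

Goods balance = 2883.26 - 5380.81 = -2497.55
Services balance = 776.69
Trade balance (goods + services) = -2497.55 + 776.69 = -1720.86
Net primary income = 1167.96 - 693.16 = 474.80
Net secondary income = -330.34
Current account = -1720.86 + 474.80 + (-330.34) = -1576.40
Financial account = -(-1576.40 + 2.68 + 18.30) = 1555.42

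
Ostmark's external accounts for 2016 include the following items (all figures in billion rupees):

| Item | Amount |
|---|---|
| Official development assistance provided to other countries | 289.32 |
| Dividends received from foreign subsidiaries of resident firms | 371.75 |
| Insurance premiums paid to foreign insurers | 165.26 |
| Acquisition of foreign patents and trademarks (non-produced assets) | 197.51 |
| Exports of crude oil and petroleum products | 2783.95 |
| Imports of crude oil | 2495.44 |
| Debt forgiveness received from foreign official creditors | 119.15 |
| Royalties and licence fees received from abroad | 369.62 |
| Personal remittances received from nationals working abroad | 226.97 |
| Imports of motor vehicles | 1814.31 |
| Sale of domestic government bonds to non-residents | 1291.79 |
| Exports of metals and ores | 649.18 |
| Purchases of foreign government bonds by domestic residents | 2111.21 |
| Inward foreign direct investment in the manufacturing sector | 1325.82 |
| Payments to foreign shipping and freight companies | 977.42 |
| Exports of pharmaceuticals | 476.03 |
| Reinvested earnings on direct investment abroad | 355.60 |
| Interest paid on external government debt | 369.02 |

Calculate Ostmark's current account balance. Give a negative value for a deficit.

Goods: -1814.31 + 2783.95 - 2495.44 + 649.18 + 476.03 = -400.59
Services: -165.26 - 977.42 + 369.62 = -773.06
Primary income: -369.02 + 355.60 + 371.75 = 358.33
Secondary income: -289.32 + 226.97 = -62.35
Current account = (-400.59) + (-773.06) + 358.33 + (-62.35) = -877.67
(Excluded from the current account — capital account: acquisition of foreign patents and trademarks (non-produced assets) 197.51, debt forgiveness received from foreign official creditors 119.15; financial account: sale of domestic government bonds to non-residents 1291.79, purchases of foreign government bonds by domestic residents 2111.21, inward foreign direct investment in the manufacturing sector 1325.82.)

-877.67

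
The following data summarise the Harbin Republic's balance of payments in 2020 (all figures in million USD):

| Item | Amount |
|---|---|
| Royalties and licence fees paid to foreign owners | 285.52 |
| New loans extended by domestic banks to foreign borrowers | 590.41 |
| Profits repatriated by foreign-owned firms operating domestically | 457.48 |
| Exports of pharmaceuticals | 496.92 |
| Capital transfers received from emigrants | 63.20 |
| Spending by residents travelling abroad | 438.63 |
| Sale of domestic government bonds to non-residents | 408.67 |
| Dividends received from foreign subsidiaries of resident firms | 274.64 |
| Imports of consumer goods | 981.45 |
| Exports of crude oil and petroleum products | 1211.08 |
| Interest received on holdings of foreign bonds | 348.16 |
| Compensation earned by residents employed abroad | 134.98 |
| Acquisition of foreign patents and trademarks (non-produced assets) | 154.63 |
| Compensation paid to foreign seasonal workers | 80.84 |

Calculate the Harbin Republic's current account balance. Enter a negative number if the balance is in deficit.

221.86

Goods: -981.45 + 496.92 + 1211.08 = 726.55
Services: -285.52 - 438.63 = -724.15
Primary income: 134.98 + 274.64 - 457.48 - 80.84 + 348.16 = 219.46
Current account = 726.55 + (-724.15) + 219.46 = 221.86
(Excluded from the current account — financial account: new loans extended by domestic banks to foreign borrowers 590.41, sale of domestic government bonds to non-residents 408.67; capital account: capital transfers received from emigrants 63.20, acquisition of foreign patents and trademarks (non-produced assets) 154.63.)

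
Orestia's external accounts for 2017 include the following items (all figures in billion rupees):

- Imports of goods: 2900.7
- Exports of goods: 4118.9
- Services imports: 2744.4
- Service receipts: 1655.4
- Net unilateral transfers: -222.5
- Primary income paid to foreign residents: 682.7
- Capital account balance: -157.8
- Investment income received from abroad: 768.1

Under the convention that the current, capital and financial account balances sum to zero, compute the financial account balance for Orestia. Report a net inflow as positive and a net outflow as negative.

Goods balance = 4118.9 - 2900.7 = 1218.2
Services balance = 1655.4 - 2744.4 = -1089.0
Trade balance (goods + services) = 1218.2 + (-1089.0) = 129.2
Net primary income = 768.1 - 682.7 = 85.4
Net secondary income = -222.5
Current account = 129.2 + 85.4 + (-222.5) = -7.9
Financial account = -(-7.9 + (-157.8)) = 165.7

165.7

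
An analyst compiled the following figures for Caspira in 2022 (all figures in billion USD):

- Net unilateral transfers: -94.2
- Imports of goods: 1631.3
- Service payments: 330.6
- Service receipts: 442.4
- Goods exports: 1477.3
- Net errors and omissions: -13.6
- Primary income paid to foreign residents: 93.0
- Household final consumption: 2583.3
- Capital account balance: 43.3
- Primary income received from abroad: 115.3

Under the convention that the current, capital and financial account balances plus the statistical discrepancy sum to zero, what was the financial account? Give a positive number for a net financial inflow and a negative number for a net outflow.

Goods balance = 1477.3 - 1631.3 = -154.0
Services balance = 442.4 - 330.6 = 111.8
Trade balance (goods + services) = -154.0 + 111.8 = -42.2
Net primary income = 115.3 - 93.0 = 22.3
Net secondary income = -94.2
Current account = -42.2 + 22.3 + (-94.2) = -114.1
Financial account = -(-114.1 + 43.3 + (-13.6)) = 84.4

84.4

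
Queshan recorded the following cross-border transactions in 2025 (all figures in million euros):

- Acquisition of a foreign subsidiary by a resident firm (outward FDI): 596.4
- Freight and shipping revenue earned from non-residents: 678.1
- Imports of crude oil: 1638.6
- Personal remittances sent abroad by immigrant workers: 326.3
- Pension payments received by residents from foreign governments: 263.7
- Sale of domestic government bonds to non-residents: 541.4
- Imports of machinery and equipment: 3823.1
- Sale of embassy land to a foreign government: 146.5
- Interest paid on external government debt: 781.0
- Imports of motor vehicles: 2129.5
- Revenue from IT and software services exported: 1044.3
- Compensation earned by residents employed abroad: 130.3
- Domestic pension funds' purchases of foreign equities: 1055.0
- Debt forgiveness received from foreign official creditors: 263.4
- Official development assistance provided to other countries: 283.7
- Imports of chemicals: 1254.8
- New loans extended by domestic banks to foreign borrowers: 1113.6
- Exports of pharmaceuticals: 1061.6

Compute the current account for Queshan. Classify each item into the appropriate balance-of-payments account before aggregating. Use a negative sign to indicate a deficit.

-7059.0

Goods: 1061.6 - 1254.8 - 3823.1 - 2129.5 - 1638.6 = -7784.4
Services: 1044.3 + 678.1 = 1722.4
Primary income: 130.3 - 781.0 = -650.7
Secondary income: -283.7 + 263.7 - 326.3 = -346.3
Current account = (-7784.4) + 1722.4 + (-650.7) + (-346.3) = -7059.0
(Excluded from the current account — financial account: acquisition of a foreign subsidiary by a resident firm (outward FDI) 596.4, sale of domestic government bonds to non-residents 541.4, domestic pension funds' purchases of foreign equities 1055.0, new loans extended by domestic banks to foreign borrowers 1113.6; capital account: sale of embassy land to a foreign government 146.5, debt forgiveness received from foreign official creditors 263.4.)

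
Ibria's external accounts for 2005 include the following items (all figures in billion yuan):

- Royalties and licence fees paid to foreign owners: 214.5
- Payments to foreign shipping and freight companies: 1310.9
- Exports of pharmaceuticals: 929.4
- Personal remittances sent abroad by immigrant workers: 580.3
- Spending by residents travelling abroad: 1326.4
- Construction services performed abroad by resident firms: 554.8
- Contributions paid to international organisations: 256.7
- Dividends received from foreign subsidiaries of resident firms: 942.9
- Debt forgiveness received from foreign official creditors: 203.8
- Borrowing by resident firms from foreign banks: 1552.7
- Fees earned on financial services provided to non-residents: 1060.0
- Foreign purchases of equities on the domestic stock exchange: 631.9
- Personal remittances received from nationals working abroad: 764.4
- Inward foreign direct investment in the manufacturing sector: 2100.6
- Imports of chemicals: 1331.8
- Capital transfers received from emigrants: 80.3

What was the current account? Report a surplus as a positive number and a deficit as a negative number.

Goods: 929.4 - 1331.8 = -402.4
Services: -214.5 + 554.8 - 1326.4 + 1060.0 - 1310.9 = -1237.0
Primary income: 942.9
Secondary income: -580.3 + 764.4 - 256.7 = -72.6
Current account = (-402.4) + (-1237.0) + 942.9 + (-72.6) = -769.1
(Excluded from the current account — capital account: debt forgiveness received from foreign official creditors 203.8, capital transfers received from emigrants 80.3; financial account: borrowing by resident firms from foreign banks 1552.7, foreign purchases of equities on the domestic stock exchange 631.9, inward foreign direct investment in the manufacturing sector 2100.6.)

-769.1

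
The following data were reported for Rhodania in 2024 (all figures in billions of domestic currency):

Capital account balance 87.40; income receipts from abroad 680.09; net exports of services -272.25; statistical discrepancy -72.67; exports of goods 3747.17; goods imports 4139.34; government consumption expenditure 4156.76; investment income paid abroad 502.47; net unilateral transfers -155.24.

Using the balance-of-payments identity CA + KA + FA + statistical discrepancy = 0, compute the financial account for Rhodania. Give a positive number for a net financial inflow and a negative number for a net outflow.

627.31

Goods balance = 3747.17 - 4139.34 = -392.17
Services balance = -272.25
Trade balance (goods + services) = -392.17 + (-272.25) = -664.42
Net primary income = 680.09 - 502.47 = 177.62
Net secondary income = -155.24
Current account = -664.42 + 177.62 + (-155.24) = -642.04
Financial account = -(-642.04 + 87.40 + (-72.67)) = 627.31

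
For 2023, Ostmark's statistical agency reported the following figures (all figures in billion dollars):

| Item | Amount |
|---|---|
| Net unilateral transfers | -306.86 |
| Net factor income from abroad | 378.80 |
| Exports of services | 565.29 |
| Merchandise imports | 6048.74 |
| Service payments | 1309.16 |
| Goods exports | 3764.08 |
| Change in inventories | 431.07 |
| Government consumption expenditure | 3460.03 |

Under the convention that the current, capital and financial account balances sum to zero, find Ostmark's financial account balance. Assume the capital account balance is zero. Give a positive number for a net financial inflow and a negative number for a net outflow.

Goods balance = 3764.08 - 6048.74 = -2284.66
Services balance = 565.29 - 1309.16 = -743.87
Trade balance (goods + services) = -2284.66 + (-743.87) = -3028.53
Net primary income = 378.80
Net secondary income = -306.86
Current account = -3028.53 + 378.80 + (-306.86) = -2956.59
Financial account = -(-2956.59) = 2956.59

2956.59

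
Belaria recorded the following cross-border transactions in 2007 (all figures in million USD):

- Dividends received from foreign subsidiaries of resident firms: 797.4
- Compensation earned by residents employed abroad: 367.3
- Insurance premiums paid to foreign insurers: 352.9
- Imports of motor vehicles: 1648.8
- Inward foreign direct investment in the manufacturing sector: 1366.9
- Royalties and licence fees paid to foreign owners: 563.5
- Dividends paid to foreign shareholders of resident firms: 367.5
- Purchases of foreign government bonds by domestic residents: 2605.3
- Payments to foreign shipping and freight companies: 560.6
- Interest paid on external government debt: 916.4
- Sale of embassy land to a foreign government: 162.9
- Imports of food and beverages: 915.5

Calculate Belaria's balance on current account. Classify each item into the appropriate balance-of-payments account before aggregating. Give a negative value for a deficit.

Goods: -1648.8 - 915.5 = -2564.3
Services: -560.6 - 352.9 - 563.5 = -1477.0
Primary income: 367.3 + 797.4 - 367.5 - 916.4 = -119.2
Current account = (-2564.3) + (-1477.0) + (-119.2) = -4160.5
(Excluded from the current account — financial account: inward foreign direct investment in the manufacturing sector 1366.9, purchases of foreign government bonds by domestic residents 2605.3; capital account: sale of embassy land to a foreign government 162.9.)

-4160.5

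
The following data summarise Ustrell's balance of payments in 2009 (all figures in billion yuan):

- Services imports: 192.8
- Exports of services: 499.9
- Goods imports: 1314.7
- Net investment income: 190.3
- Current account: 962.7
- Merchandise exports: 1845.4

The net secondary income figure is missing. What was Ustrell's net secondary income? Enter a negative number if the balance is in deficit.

-65.4

Current account = goods balance + services balance + net primary income + net secondary income
Sum of the known components = 1028.1
Net secondary income = CA - (known components) = 962.7 - 1028.1 = -65.4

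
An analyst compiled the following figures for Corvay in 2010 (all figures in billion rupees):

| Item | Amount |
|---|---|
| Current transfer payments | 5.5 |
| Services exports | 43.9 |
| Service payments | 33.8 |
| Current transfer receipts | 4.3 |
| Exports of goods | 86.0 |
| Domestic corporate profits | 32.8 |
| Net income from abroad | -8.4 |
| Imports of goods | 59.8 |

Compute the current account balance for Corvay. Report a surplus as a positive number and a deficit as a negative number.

Goods balance = 86.0 - 59.8 = 26.2
Services balance = 43.9 - 33.8 = 10.1
Trade balance (goods + services) = 26.2 + 10.1 = 36.3
Net primary income = -8.4
Net secondary income = 4.3 - 5.5 = -1.2
Current account = 36.3 + (-8.4) + (-1.2) = 26.7

26.7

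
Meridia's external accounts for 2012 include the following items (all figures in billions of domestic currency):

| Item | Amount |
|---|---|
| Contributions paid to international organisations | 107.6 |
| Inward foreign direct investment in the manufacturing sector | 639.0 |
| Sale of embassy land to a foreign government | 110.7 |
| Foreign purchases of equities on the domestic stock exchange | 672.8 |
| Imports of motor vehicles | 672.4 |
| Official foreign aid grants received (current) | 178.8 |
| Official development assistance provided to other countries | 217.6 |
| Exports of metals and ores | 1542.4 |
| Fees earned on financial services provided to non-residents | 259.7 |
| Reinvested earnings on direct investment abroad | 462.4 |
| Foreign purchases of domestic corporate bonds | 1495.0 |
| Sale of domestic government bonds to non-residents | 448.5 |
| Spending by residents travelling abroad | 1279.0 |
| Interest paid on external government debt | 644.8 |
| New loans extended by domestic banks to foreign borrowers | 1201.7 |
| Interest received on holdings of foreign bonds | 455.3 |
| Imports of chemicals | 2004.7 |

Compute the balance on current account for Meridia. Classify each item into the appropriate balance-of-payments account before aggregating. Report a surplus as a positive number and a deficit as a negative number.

-2027.5

Goods: -672.4 - 2004.7 + 1542.4 = -1134.7
Services: -1279.0 + 259.7 = -1019.3
Primary income: 455.3 - 644.8 + 462.4 = 272.9
Secondary income: 178.8 - 217.6 - 107.6 = -146.4
Current account = (-1134.7) + (-1019.3) + 272.9 + (-146.4) = -2027.5
(Excluded from the current account — financial account: inward foreign direct investment in the manufacturing sector 639.0, foreign purchases of equities on the domestic stock exchange 672.8, foreign purchases of domestic corporate bonds 1495.0, sale of domestic government bonds to non-residents 448.5, new loans extended by domestic banks to foreign borrowers 1201.7; capital account: sale of embassy land to a foreign government 110.7.)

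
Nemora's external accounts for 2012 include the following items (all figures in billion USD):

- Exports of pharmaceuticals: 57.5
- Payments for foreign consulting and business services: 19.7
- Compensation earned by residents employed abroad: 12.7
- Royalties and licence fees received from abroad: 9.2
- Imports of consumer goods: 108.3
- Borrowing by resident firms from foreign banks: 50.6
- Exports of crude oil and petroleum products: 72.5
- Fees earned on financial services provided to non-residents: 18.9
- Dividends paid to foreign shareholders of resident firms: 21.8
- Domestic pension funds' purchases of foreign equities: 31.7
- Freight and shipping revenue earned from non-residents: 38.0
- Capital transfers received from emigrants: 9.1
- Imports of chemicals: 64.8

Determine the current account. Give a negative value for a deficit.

Goods: -64.8 + 57.5 + 72.5 - 108.3 = -43.1
Services: 9.2 + 38.0 - 19.7 + 18.9 = 46.4
Primary income: -21.8 + 12.7 = -9.1
Current account = (-43.1) + 46.4 + (-9.1) = -5.8
(Excluded from the current account — financial account: borrowing by resident firms from foreign banks 50.6, domestic pension funds' purchases of foreign equities 31.7; capital account: capital transfers received from emigrants 9.1.)

-5.8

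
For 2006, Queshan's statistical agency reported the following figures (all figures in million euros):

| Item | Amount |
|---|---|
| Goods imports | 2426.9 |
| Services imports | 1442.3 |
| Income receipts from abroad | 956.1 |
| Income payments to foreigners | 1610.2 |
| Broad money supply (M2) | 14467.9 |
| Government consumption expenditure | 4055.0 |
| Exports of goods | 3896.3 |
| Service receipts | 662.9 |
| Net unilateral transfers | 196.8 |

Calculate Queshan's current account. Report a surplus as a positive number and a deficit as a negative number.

Goods balance = 3896.3 - 2426.9 = 1469.4
Services balance = 662.9 - 1442.3 = -779.4
Trade balance (goods + services) = 1469.4 + (-779.4) = 690.0
Net primary income = 956.1 - 1610.2 = -654.1
Net secondary income = 196.8
Current account = 690.0 + (-654.1) + 196.8 = 232.7

232.7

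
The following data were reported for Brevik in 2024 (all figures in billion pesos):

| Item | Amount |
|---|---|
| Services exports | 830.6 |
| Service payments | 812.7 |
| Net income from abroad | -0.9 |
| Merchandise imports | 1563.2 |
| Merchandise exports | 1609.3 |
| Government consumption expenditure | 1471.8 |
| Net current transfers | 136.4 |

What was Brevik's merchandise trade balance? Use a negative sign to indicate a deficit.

Goods balance = 1609.3 - 1563.2 = 46.1

46.1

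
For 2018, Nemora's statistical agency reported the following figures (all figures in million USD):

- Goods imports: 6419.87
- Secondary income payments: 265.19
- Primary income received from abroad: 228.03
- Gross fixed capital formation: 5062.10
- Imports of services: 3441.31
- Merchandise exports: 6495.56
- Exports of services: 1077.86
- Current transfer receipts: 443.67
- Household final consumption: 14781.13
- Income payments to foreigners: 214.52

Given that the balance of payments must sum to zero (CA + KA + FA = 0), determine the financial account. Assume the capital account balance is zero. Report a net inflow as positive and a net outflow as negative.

2095.77

Goods balance = 6495.56 - 6419.87 = 75.69
Services balance = 1077.86 - 3441.31 = -2363.45
Trade balance (goods + services) = 75.69 + (-2363.45) = -2287.76
Net primary income = 228.03 - 214.52 = 13.51
Net secondary income = 443.67 - 265.19 = 178.48
Current account = -2287.76 + 13.51 + 178.48 = -2095.77
Financial account = -(-2095.77) = 2095.77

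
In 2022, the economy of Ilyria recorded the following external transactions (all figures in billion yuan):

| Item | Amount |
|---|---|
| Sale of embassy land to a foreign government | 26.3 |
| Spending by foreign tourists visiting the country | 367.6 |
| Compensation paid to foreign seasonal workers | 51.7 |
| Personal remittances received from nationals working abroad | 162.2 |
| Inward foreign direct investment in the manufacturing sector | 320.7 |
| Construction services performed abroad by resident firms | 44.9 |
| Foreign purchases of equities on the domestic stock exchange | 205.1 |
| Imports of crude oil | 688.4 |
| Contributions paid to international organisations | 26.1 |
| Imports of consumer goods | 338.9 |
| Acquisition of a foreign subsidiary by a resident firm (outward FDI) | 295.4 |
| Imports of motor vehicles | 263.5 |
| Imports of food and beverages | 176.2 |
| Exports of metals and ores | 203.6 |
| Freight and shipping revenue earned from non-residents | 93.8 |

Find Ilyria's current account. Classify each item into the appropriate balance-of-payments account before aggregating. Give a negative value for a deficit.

Goods: -176.2 - 338.9 + 203.6 - 688.4 - 263.5 = -1263.4
Services: 367.6 + 44.9 + 93.8 = 506.3
Primary income: -51.7
Secondary income: -26.1 + 162.2 = 136.1
Current account = (-1263.4) + 506.3 + (-51.7) + 136.1 = -672.7
(Excluded from the current account — capital account: sale of embassy land to a foreign government 26.3; financial account: inward foreign direct investment in the manufacturing sector 320.7, foreign purchases of equities on the domestic stock exchange 205.1, acquisition of a foreign subsidiary by a resident firm (outward FDI) 295.4.)

-672.7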